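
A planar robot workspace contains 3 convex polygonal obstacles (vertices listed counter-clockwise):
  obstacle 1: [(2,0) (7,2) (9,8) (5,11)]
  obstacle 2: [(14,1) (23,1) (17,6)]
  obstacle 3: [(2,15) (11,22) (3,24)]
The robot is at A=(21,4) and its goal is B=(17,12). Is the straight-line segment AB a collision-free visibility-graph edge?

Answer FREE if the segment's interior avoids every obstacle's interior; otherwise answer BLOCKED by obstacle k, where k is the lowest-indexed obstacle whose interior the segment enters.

FREE

Obstacle 1 [(2,0) (7,2) (9,8) (5,11)]:
  edge (2,0)–(7,2): clear
  edge (7,2)–(9,8): clear
  edge (9,8)–(5,11): clear
  edge (5,11)–(2,0): clear
  midpoint (19,8) outside
  → clear
Obstacle 2 [(14,1) (23,1) (17,6)]:
  edge (14,1)–(23,1): clear
  edge (23,1)–(17,6): clear
  edge (17,6)–(14,1): clear
  midpoint (19,8) outside
  → clear
Obstacle 3 [(2,15) (11,22) (3,24)]:
  edge (2,15)–(11,22): clear
  edge (11,22)–(3,24): clear
  edge (3,24)–(2,15): clear
  midpoint (19,8) outside
  → clear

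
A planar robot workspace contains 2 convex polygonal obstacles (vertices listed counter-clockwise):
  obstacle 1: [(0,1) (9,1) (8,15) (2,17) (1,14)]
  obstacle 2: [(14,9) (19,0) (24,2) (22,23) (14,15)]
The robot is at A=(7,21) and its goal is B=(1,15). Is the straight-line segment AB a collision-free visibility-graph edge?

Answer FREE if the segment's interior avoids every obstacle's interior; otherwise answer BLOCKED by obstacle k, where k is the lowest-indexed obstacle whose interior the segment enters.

Obstacle 1 [(0,1) (9,1) (8,15) (2,17) (1,14)]:
  edge (0,1)–(9,1): clear
  edge (9,1)–(8,15): clear
  edge (8,15)–(2,17): crosses AB
  edge (2,17)–(1,14): crosses AB
  edge (1,14)–(0,1): clear
  → BLOCKED
Obstacle 2 [(14,9) (19,0) (24,2) (22,23) (14,15)]:
  edge (14,9)–(19,0): clear
  edge (19,0)–(24,2): clear
  edge (24,2)–(22,23): clear
  edge (22,23)–(14,15): clear
  edge (14,15)–(14,9): clear
  midpoint (4,18) outside
  → clear

BLOCKED by obstacle 1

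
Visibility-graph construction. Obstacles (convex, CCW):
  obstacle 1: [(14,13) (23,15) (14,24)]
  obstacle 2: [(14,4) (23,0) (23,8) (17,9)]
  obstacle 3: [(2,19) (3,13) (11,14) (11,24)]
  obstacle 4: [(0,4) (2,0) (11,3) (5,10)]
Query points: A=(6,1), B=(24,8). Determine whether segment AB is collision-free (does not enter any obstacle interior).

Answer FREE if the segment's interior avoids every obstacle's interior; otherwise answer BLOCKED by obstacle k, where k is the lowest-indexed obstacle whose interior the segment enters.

Obstacle 1 [(14,13) (23,15) (14,24)]:
  edge (14,13)–(23,15): clear
  edge (23,15)–(14,24): clear
  edge (14,24)–(14,13): clear
  midpoint (15,9/2) outside
  → clear
Obstacle 2 [(14,4) (23,0) (23,8) (17,9)]:
  edge (14,4)–(23,0): clear
  edge (23,0)–(23,8): crosses AB
  edge (23,8)–(17,9): clear
  edge (17,9)–(14,4): crosses AB
  → BLOCKED
Obstacle 3 [(2,19) (3,13) (11,14) (11,24)]:
  edge (2,19)–(3,13): clear
  edge (3,13)–(11,14): clear
  edge (11,14)–(11,24): clear
  edge (11,24)–(2,19): clear
  midpoint (15,9/2) outside
  → clear
Obstacle 4 [(0,4) (2,0) (11,3) (5,10)]:
  edge (0,4)–(2,0): clear
  edge (2,0)–(11,3): clear
  edge (11,3)–(5,10): clear
  edge (5,10)–(0,4): clear
  midpoint (15,9/2) outside
  → clear

BLOCKED by obstacle 2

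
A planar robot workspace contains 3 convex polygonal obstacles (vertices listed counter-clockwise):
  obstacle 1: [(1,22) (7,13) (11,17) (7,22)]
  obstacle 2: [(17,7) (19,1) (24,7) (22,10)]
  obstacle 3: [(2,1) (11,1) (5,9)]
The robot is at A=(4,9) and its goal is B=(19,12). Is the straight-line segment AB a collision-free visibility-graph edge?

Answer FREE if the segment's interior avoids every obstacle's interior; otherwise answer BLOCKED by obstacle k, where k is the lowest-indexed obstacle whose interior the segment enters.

Obstacle 1 [(1,22) (7,13) (11,17) (7,22)]:
  edge (1,22)–(7,13): clear
  edge (7,13)–(11,17): clear
  edge (11,17)–(7,22): clear
  edge (7,22)–(1,22): clear
  midpoint (23/2,21/2) outside
  → clear
Obstacle 2 [(17,7) (19,1) (24,7) (22,10)]:
  edge (17,7)–(19,1): clear
  edge (19,1)–(24,7): clear
  edge (24,7)–(22,10): clear
  edge (22,10)–(17,7): clear
  midpoint (23/2,21/2) outside
  → clear
Obstacle 3 [(2,1) (11,1) (5,9)]:
  edge (2,1)–(11,1): clear
  edge (11,1)–(5,9): clear
  edge (5,9)–(2,1): clear
  midpoint (23/2,21/2) outside
  → clear

FREE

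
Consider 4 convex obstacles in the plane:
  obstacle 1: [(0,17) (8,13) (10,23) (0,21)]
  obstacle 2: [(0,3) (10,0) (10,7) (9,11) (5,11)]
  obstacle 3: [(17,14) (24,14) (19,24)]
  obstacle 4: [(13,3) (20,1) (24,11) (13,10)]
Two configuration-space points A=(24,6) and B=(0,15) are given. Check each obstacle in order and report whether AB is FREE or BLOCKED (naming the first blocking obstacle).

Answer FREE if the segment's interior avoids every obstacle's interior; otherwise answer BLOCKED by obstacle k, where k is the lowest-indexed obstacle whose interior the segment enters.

Obstacle 1 [(0,17) (8,13) (10,23) (0,21)]:
  edge (0,17)–(8,13): clear
  edge (8,13)–(10,23): clear
  edge (10,23)–(0,21): clear
  edge (0,21)–(0,17): clear
  midpoint (12,21/2) outside
  → clear
Obstacle 2 [(0,3) (10,0) (10,7) (9,11) (5,11)]:
  edge (0,3)–(10,0): clear
  edge (10,0)–(10,7): clear
  edge (10,7)–(9,11): clear
  edge (9,11)–(5,11): clear
  edge (5,11)–(0,3): clear
  midpoint (12,21/2) outside
  → clear
Obstacle 3 [(17,14) (24,14) (19,24)]:
  edge (17,14)–(24,14): clear
  edge (24,14)–(19,24): clear
  edge (19,24)–(17,14): clear
  midpoint (12,21/2) outside
  → clear
Obstacle 4 [(13,3) (20,1) (24,11) (13,10)]:
  edge (13,3)–(20,1): clear
  edge (20,1)–(24,11): crosses AB
  edge (24,11)–(13,10): crosses AB
  edge (13,10)–(13,3): clear
  → BLOCKED

BLOCKED by obstacle 4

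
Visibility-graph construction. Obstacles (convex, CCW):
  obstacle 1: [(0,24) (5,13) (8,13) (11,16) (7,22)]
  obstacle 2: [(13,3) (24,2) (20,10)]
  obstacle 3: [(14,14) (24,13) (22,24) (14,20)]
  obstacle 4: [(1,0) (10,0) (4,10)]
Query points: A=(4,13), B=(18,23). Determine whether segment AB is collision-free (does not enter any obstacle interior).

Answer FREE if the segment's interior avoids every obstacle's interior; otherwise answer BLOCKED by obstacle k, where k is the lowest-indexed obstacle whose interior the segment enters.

BLOCKED by obstacle 1

Obstacle 1 [(0,24) (5,13) (8,13) (11,16) (7,22)]:
  edge (0,24)–(5,13): crosses AB
  edge (5,13)–(8,13): clear
  edge (8,13)–(11,16): clear
  edge (11,16)–(7,22): crosses AB
  edge (7,22)–(0,24): clear
  → BLOCKED
Obstacle 2 [(13,3) (24,2) (20,10)]:
  edge (13,3)–(24,2): clear
  edge (24,2)–(20,10): clear
  edge (20,10)–(13,3): clear
  midpoint (11,18) outside
  → clear
Obstacle 3 [(14,14) (24,13) (22,24) (14,20)]:
  edge (14,14)–(24,13): clear
  edge (24,13)–(22,24): clear
  edge (22,24)–(14,20): clear
  edge (14,20)–(14,14): clear
  midpoint (11,18) outside
  → clear
Obstacle 4 [(1,0) (10,0) (4,10)]:
  edge (1,0)–(10,0): clear
  edge (10,0)–(4,10): clear
  edge (4,10)–(1,0): clear
  midpoint (11,18) outside
  → clear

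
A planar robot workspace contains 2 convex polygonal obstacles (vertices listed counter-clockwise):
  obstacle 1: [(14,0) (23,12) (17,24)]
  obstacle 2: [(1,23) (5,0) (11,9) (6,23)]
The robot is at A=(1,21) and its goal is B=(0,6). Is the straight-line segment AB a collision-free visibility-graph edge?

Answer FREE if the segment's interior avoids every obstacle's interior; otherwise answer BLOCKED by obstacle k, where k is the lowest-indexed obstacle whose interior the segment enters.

FREE

Obstacle 1 [(14,0) (23,12) (17,24)]:
  edge (14,0)–(23,12): clear
  edge (23,12)–(17,24): clear
  edge (17,24)–(14,0): clear
  midpoint (1/2,27/2) outside
  → clear
Obstacle 2 [(1,23) (5,0) (11,9) (6,23)]:
  edge (1,23)–(5,0): clear
  edge (5,0)–(11,9): clear
  edge (11,9)–(6,23): clear
  edge (6,23)–(1,23): clear
  midpoint (1/2,27/2) outside
  → clear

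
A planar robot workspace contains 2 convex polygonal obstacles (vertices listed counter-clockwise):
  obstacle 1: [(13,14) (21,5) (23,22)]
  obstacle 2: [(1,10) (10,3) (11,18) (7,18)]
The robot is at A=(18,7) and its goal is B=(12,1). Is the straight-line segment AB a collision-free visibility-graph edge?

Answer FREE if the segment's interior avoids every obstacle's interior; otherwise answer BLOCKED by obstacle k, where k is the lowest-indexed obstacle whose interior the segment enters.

FREE

Obstacle 1 [(13,14) (21,5) (23,22)]:
  edge (13,14)–(21,5): clear
  edge (21,5)–(23,22): clear
  edge (23,22)–(13,14): clear
  midpoint (15,4) outside
  → clear
Obstacle 2 [(1,10) (10,3) (11,18) (7,18)]:
  edge (1,10)–(10,3): clear
  edge (10,3)–(11,18): clear
  edge (11,18)–(7,18): clear
  edge (7,18)–(1,10): clear
  midpoint (15,4) outside
  → clear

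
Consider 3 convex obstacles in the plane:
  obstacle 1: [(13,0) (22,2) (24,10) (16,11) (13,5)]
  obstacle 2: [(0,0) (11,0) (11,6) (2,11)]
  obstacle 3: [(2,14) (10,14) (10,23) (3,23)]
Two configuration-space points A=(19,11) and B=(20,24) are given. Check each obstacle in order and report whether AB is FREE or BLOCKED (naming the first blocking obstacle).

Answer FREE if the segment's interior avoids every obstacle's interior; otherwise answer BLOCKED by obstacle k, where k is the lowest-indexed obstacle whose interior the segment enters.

FREE

Obstacle 1 [(13,0) (22,2) (24,10) (16,11) (13,5)]:
  edge (13,0)–(22,2): clear
  edge (22,2)–(24,10): clear
  edge (24,10)–(16,11): clear
  edge (16,11)–(13,5): clear
  edge (13,5)–(13,0): clear
  midpoint (39/2,35/2) outside
  → clear
Obstacle 2 [(0,0) (11,0) (11,6) (2,11)]:
  edge (0,0)–(11,0): clear
  edge (11,0)–(11,6): clear
  edge (11,6)–(2,11): clear
  edge (2,11)–(0,0): clear
  midpoint (39/2,35/2) outside
  → clear
Obstacle 3 [(2,14) (10,14) (10,23) (3,23)]:
  edge (2,14)–(10,14): clear
  edge (10,14)–(10,23): clear
  edge (10,23)–(3,23): clear
  edge (3,23)–(2,14): clear
  midpoint (39/2,35/2) outside
  → clear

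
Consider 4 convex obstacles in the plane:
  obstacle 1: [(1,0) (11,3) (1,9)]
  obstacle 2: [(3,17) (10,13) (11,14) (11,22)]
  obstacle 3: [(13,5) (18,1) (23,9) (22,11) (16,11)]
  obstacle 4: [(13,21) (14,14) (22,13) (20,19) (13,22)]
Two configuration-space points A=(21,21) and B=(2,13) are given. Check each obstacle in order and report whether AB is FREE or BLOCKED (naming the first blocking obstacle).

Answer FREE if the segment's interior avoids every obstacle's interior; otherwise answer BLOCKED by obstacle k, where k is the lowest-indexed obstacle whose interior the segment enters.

BLOCKED by obstacle 2

Obstacle 1 [(1,0) (11,3) (1,9)]:
  edge (1,0)–(11,3): clear
  edge (11,3)–(1,9): clear
  edge (1,9)–(1,0): clear
  midpoint (23/2,17) outside
  → clear
Obstacle 2 [(3,17) (10,13) (11,14) (11,22)]:
  edge (3,17)–(10,13): crosses AB
  edge (10,13)–(11,14): clear
  edge (11,14)–(11,22): crosses AB
  edge (11,22)–(3,17): clear
  → BLOCKED
Obstacle 3 [(13,5) (18,1) (23,9) (22,11) (16,11)]:
  edge (13,5)–(18,1): clear
  edge (18,1)–(23,9): clear
  edge (23,9)–(22,11): clear
  edge (22,11)–(16,11): clear
  edge (16,11)–(13,5): clear
  midpoint (23/2,17) outside
  → clear
Obstacle 4 [(13,21) (14,14) (22,13) (20,19) (13,22)]:
  edge (13,21)–(14,14): crosses AB
  edge (14,14)–(22,13): clear
  edge (22,13)–(20,19): clear
  edge (20,19)–(13,22): crosses AB
  edge (13,22)–(13,21): clear
  → BLOCKED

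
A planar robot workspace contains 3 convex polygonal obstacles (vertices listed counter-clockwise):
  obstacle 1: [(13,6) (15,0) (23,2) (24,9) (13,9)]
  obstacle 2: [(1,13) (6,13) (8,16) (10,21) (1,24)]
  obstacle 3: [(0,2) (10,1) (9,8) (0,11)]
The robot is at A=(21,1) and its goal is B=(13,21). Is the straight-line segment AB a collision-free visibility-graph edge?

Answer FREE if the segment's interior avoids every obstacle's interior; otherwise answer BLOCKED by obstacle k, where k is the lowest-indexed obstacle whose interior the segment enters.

BLOCKED by obstacle 1

Obstacle 1 [(13,6) (15,0) (23,2) (24,9) (13,9)]:
  edge (13,6)–(15,0): clear
  edge (15,0)–(23,2): crosses AB
  edge (23,2)–(24,9): clear
  edge (24,9)–(13,9): crosses AB
  edge (13,9)–(13,6): clear
  → BLOCKED
Obstacle 2 [(1,13) (6,13) (8,16) (10,21) (1,24)]:
  edge (1,13)–(6,13): clear
  edge (6,13)–(8,16): clear
  edge (8,16)–(10,21): clear
  edge (10,21)–(1,24): clear
  edge (1,24)–(1,13): clear
  midpoint (17,11) outside
  → clear
Obstacle 3 [(0,2) (10,1) (9,8) (0,11)]:
  edge (0,2)–(10,1): clear
  edge (10,1)–(9,8): clear
  edge (9,8)–(0,11): clear
  edge (0,11)–(0,2): clear
  midpoint (17,11) outside
  → clear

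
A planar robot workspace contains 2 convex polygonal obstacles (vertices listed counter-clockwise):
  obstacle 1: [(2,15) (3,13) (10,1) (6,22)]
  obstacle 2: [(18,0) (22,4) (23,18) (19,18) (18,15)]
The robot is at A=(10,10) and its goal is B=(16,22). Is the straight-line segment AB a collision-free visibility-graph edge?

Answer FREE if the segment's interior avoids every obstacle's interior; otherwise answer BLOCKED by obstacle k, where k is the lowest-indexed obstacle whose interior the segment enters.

Obstacle 1 [(2,15) (3,13) (10,1) (6,22)]:
  edge (2,15)–(3,13): clear
  edge (3,13)–(10,1): clear
  edge (10,1)–(6,22): clear
  edge (6,22)–(2,15): clear
  midpoint (13,16) outside
  → clear
Obstacle 2 [(18,0) (22,4) (23,18) (19,18) (18,15)]:
  edge (18,0)–(22,4): clear
  edge (22,4)–(23,18): clear
  edge (23,18)–(19,18): clear
  edge (19,18)–(18,15): clear
  edge (18,15)–(18,0): clear
  midpoint (13,16) outside
  → clear

FREE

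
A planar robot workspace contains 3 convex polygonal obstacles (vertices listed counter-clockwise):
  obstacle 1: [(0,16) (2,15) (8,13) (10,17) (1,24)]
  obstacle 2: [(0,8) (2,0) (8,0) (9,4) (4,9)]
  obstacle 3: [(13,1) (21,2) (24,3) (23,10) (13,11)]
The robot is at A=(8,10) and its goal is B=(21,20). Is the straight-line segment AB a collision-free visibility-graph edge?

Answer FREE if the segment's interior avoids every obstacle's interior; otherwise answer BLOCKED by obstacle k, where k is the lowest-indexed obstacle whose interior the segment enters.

Obstacle 1 [(0,16) (2,15) (8,13) (10,17) (1,24)]:
  edge (0,16)–(2,15): clear
  edge (2,15)–(8,13): clear
  edge (8,13)–(10,17): clear
  edge (10,17)–(1,24): clear
  edge (1,24)–(0,16): clear
  midpoint (29/2,15) outside
  → clear
Obstacle 2 [(0,8) (2,0) (8,0) (9,4) (4,9)]:
  edge (0,8)–(2,0): clear
  edge (2,0)–(8,0): clear
  edge (8,0)–(9,4): clear
  edge (9,4)–(4,9): clear
  edge (4,9)–(0,8): clear
  midpoint (29/2,15) outside
  → clear
Obstacle 3 [(13,1) (21,2) (24,3) (23,10) (13,11)]:
  edge (13,1)–(21,2): clear
  edge (21,2)–(24,3): clear
  edge (24,3)–(23,10): clear
  edge (23,10)–(13,11): clear
  edge (13,11)–(13,1): clear
  midpoint (29/2,15) outside
  → clear

FREE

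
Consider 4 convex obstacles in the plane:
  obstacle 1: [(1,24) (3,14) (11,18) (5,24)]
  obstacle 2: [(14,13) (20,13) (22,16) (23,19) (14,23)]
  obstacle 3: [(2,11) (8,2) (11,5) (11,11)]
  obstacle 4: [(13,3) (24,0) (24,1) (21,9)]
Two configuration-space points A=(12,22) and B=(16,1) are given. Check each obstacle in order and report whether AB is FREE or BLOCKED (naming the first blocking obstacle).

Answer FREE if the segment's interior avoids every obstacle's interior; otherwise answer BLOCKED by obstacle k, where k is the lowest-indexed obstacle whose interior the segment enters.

BLOCKED by obstacle 4

Obstacle 1 [(1,24) (3,14) (11,18) (5,24)]:
  edge (1,24)–(3,14): clear
  edge (3,14)–(11,18): clear
  edge (11,18)–(5,24): clear
  edge (5,24)–(1,24): clear
  midpoint (14,23/2) outside
  → clear
Obstacle 2 [(14,13) (20,13) (22,16) (23,19) (14,23)]:
  edge (14,13)–(20,13): clear
  edge (20,13)–(22,16): clear
  edge (22,16)–(23,19): clear
  edge (23,19)–(14,23): clear
  edge (14,23)–(14,13): clear
  midpoint (14,23/2) outside
  → clear
Obstacle 3 [(2,11) (8,2) (11,5) (11,11)]:
  edge (2,11)–(8,2): clear
  edge (8,2)–(11,5): clear
  edge (11,5)–(11,11): clear
  edge (11,11)–(2,11): clear
  midpoint (14,23/2) outside
  → clear
Obstacle 4 [(13,3) (24,0) (24,1) (21,9)]:
  edge (13,3)–(24,0): crosses AB
  edge (24,0)–(24,1): clear
  edge (24,1)–(21,9): clear
  edge (21,9)–(13,3): crosses AB
  → BLOCKED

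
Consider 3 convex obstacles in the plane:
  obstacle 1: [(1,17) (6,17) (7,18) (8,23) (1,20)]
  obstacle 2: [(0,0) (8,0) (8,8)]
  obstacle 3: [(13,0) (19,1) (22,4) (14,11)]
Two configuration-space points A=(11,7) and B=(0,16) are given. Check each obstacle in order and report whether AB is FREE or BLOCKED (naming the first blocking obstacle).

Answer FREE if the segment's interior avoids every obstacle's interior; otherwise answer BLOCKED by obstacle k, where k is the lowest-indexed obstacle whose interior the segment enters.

FREE

Obstacle 1 [(1,17) (6,17) (7,18) (8,23) (1,20)]:
  edge (1,17)–(6,17): clear
  edge (6,17)–(7,18): clear
  edge (7,18)–(8,23): clear
  edge (8,23)–(1,20): clear
  edge (1,20)–(1,17): clear
  midpoint (11/2,23/2) outside
  → clear
Obstacle 2 [(0,0) (8,0) (8,8)]:
  edge (0,0)–(8,0): clear
  edge (8,0)–(8,8): clear
  edge (8,8)–(0,0): clear
  midpoint (11/2,23/2) outside
  → clear
Obstacle 3 [(13,0) (19,1) (22,4) (14,11)]:
  edge (13,0)–(19,1): clear
  edge (19,1)–(22,4): clear
  edge (22,4)–(14,11): clear
  edge (14,11)–(13,0): clear
  midpoint (11/2,23/2) outside
  → clear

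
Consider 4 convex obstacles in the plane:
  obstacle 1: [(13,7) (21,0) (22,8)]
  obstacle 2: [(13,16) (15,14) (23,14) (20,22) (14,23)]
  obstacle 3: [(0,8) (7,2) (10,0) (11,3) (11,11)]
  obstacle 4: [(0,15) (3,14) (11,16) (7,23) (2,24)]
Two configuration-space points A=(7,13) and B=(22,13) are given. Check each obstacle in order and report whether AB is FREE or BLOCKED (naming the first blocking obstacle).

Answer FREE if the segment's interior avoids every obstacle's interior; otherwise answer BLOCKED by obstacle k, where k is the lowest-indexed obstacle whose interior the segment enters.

Obstacle 1 [(13,7) (21,0) (22,8)]:
  edge (13,7)–(21,0): clear
  edge (21,0)–(22,8): clear
  edge (22,8)–(13,7): clear
  midpoint (29/2,13) outside
  → clear
Obstacle 2 [(13,16) (15,14) (23,14) (20,22) (14,23)]:
  edge (13,16)–(15,14): clear
  edge (15,14)–(23,14): clear
  edge (23,14)–(20,22): clear
  edge (20,22)–(14,23): clear
  edge (14,23)–(13,16): clear
  midpoint (29/2,13) outside
  → clear
Obstacle 3 [(0,8) (7,2) (10,0) (11,3) (11,11)]:
  edge (0,8)–(7,2): clear
  edge (7,2)–(10,0): clear
  edge (10,0)–(11,3): clear
  edge (11,3)–(11,11): clear
  edge (11,11)–(0,8): clear
  midpoint (29/2,13) outside
  → clear
Obstacle 4 [(0,15) (3,14) (11,16) (7,23) (2,24)]:
  edge (0,15)–(3,14): clear
  edge (3,14)–(11,16): clear
  edge (11,16)–(7,23): clear
  edge (7,23)–(2,24): clear
  edge (2,24)–(0,15): clear
  midpoint (29/2,13) outside
  → clear

FREE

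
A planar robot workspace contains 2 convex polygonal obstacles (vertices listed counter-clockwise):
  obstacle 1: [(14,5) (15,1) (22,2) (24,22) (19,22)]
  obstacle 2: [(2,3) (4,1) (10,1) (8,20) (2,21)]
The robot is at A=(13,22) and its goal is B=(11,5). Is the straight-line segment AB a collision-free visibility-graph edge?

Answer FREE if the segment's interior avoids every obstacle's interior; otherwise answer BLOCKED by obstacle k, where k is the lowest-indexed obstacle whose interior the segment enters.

Obstacle 1 [(14,5) (15,1) (22,2) (24,22) (19,22)]:
  edge (14,5)–(15,1): clear
  edge (15,1)–(22,2): clear
  edge (22,2)–(24,22): clear
  edge (24,22)–(19,22): clear
  edge (19,22)–(14,5): clear
  midpoint (12,27/2) outside
  → clear
Obstacle 2 [(2,3) (4,1) (10,1) (8,20) (2,21)]:
  edge (2,3)–(4,1): clear
  edge (4,1)–(10,1): clear
  edge (10,1)–(8,20): clear
  edge (8,20)–(2,21): clear
  edge (2,21)–(2,3): clear
  midpoint (12,27/2) outside
  → clear

FREE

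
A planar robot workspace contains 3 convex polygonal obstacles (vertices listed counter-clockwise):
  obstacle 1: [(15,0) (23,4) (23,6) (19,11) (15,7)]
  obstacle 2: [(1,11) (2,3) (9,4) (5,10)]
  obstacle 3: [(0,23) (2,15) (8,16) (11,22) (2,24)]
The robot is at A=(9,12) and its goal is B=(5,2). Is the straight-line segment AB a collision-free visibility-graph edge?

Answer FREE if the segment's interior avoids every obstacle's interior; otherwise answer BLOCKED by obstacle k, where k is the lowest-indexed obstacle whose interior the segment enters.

Obstacle 1 [(15,0) (23,4) (23,6) (19,11) (15,7)]:
  edge (15,0)–(23,4): clear
  edge (23,4)–(23,6): clear
  edge (23,6)–(19,11): clear
  edge (19,11)–(15,7): clear
  edge (15,7)–(15,0): clear
  midpoint (7,7) outside
  → clear
Obstacle 2 [(1,11) (2,3) (9,4) (5,10)]:
  edge (1,11)–(2,3): clear
  edge (2,3)–(9,4): crosses AB
  edge (9,4)–(5,10): crosses AB
  edge (5,10)–(1,11): clear
  → BLOCKED
Obstacle 3 [(0,23) (2,15) (8,16) (11,22) (2,24)]:
  edge (0,23)–(2,15): clear
  edge (2,15)–(8,16): clear
  edge (8,16)–(11,22): clear
  edge (11,22)–(2,24): clear
  edge (2,24)–(0,23): clear
  midpoint (7,7) outside
  → clear

BLOCKED by obstacle 2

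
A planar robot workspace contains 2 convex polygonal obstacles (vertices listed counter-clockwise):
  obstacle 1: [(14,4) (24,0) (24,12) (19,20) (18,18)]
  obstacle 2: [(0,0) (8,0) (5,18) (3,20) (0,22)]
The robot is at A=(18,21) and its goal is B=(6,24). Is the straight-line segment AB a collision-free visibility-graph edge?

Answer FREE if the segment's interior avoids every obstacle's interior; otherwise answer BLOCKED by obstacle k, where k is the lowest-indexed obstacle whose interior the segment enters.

FREE

Obstacle 1 [(14,4) (24,0) (24,12) (19,20) (18,18)]:
  edge (14,4)–(24,0): clear
  edge (24,0)–(24,12): clear
  edge (24,12)–(19,20): clear
  edge (19,20)–(18,18): clear
  edge (18,18)–(14,4): clear
  midpoint (12,45/2) outside
  → clear
Obstacle 2 [(0,0) (8,0) (5,18) (3,20) (0,22)]:
  edge (0,0)–(8,0): clear
  edge (8,0)–(5,18): clear
  edge (5,18)–(3,20): clear
  edge (3,20)–(0,22): clear
  edge (0,22)–(0,0): clear
  midpoint (12,45/2) outside
  → clear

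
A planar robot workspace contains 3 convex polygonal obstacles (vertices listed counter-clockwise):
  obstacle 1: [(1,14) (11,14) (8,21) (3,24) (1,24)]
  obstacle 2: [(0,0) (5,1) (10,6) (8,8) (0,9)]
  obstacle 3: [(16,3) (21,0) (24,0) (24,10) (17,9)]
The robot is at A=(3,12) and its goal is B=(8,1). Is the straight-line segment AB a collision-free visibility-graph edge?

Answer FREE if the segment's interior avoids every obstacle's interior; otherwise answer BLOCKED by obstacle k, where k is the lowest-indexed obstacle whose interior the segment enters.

Obstacle 1 [(1,14) (11,14) (8,21) (3,24) (1,24)]:
  edge (1,14)–(11,14): clear
  edge (11,14)–(8,21): clear
  edge (8,21)–(3,24): clear
  edge (3,24)–(1,24): clear
  edge (1,24)–(1,14): clear
  midpoint (11/2,13/2) outside
  → clear
Obstacle 2 [(0,0) (5,1) (10,6) (8,8) (0,9)]:
  edge (0,0)–(5,1): clear
  edge (5,1)–(10,6): crosses AB
  edge (10,6)–(8,8): clear
  edge (8,8)–(0,9): crosses AB
  edge (0,9)–(0,0): clear
  → BLOCKED
Obstacle 3 [(16,3) (21,0) (24,0) (24,10) (17,9)]:
  edge (16,3)–(21,0): clear
  edge (21,0)–(24,0): clear
  edge (24,0)–(24,10): clear
  edge (24,10)–(17,9): clear
  edge (17,9)–(16,3): clear
  midpoint (11/2,13/2) outside
  → clear

BLOCKED by obstacle 2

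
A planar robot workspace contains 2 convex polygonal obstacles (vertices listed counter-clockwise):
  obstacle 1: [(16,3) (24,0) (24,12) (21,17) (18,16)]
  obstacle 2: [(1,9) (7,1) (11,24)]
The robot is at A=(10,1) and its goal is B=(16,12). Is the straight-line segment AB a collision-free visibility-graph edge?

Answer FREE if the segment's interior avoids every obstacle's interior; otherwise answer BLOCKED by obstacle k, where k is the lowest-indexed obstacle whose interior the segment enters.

Obstacle 1 [(16,3) (24,0) (24,12) (21,17) (18,16)]:
  edge (16,3)–(24,0): clear
  edge (24,0)–(24,12): clear
  edge (24,12)–(21,17): clear
  edge (21,17)–(18,16): clear
  edge (18,16)–(16,3): clear
  midpoint (13,13/2) outside
  → clear
Obstacle 2 [(1,9) (7,1) (11,24)]:
  edge (1,9)–(7,1): clear
  edge (7,1)–(11,24): clear
  edge (11,24)–(1,9): clear
  midpoint (13,13/2) outside
  → clear

FREE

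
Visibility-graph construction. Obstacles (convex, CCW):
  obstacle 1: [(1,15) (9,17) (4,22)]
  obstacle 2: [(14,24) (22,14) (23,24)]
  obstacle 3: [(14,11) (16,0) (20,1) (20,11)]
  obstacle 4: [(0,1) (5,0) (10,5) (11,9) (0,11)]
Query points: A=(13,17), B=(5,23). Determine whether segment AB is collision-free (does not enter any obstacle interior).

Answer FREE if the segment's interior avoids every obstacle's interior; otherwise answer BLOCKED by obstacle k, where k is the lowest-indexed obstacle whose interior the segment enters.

FREE

Obstacle 1 [(1,15) (9,17) (4,22)]:
  edge (1,15)–(9,17): clear
  edge (9,17)–(4,22): clear
  edge (4,22)–(1,15): clear
  midpoint (9,20) outside
  → clear
Obstacle 2 [(14,24) (22,14) (23,24)]:
  edge (14,24)–(22,14): clear
  edge (22,14)–(23,24): clear
  edge (23,24)–(14,24): clear
  midpoint (9,20) outside
  → clear
Obstacle 3 [(14,11) (16,0) (20,1) (20,11)]:
  edge (14,11)–(16,0): clear
  edge (16,0)–(20,1): clear
  edge (20,1)–(20,11): clear
  edge (20,11)–(14,11): clear
  midpoint (9,20) outside
  → clear
Obstacle 4 [(0,1) (5,0) (10,5) (11,9) (0,11)]:
  edge (0,1)–(5,0): clear
  edge (5,0)–(10,5): clear
  edge (10,5)–(11,9): clear
  edge (11,9)–(0,11): clear
  edge (0,11)–(0,1): clear
  midpoint (9,20) outside
  → clear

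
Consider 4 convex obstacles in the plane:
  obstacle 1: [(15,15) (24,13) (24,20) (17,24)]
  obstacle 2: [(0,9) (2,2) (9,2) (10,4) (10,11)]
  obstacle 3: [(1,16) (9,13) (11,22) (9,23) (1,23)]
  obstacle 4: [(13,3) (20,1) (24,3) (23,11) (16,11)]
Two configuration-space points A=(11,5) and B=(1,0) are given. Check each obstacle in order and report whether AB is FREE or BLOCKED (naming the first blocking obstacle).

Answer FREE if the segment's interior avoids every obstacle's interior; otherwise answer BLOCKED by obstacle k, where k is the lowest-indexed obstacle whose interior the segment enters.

Obstacle 1 [(15,15) (24,13) (24,20) (17,24)]:
  edge (15,15)–(24,13): clear
  edge (24,13)–(24,20): clear
  edge (24,20)–(17,24): clear
  edge (17,24)–(15,15): clear
  midpoint (6,5/2) outside
  → clear
Obstacle 2 [(0,9) (2,2) (9,2) (10,4) (10,11)]:
  edge (0,9)–(2,2): clear
  edge (2,2)–(9,2): crosses AB
  edge (9,2)–(10,4): clear
  edge (10,4)–(10,11): crosses AB
  edge (10,11)–(0,9): clear
  → BLOCKED
Obstacle 3 [(1,16) (9,13) (11,22) (9,23) (1,23)]:
  edge (1,16)–(9,13): clear
  edge (9,13)–(11,22): clear
  edge (11,22)–(9,23): clear
  edge (9,23)–(1,23): clear
  edge (1,23)–(1,16): clear
  midpoint (6,5/2) outside
  → clear
Obstacle 4 [(13,3) (20,1) (24,3) (23,11) (16,11)]:
  edge (13,3)–(20,1): clear
  edge (20,1)–(24,3): clear
  edge (24,3)–(23,11): clear
  edge (23,11)–(16,11): clear
  edge (16,11)–(13,3): clear
  midpoint (6,5/2) outside
  → clear

BLOCKED by obstacle 2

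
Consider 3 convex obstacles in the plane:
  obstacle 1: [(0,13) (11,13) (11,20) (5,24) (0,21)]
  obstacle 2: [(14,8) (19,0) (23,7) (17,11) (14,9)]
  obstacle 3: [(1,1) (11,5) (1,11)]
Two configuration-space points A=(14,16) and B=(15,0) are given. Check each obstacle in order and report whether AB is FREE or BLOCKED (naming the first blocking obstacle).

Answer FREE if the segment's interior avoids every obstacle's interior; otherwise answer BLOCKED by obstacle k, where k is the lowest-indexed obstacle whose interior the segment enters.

BLOCKED by obstacle 2

Obstacle 1 [(0,13) (11,13) (11,20) (5,24) (0,21)]:
  edge (0,13)–(11,13): clear
  edge (11,13)–(11,20): clear
  edge (11,20)–(5,24): clear
  edge (5,24)–(0,21): clear
  edge (0,21)–(0,13): clear
  midpoint (29/2,8) outside
  → clear
Obstacle 2 [(14,8) (19,0) (23,7) (17,11) (14,9)]:
  edge (14,8)–(19,0): crosses AB
  edge (19,0)–(23,7): clear
  edge (23,7)–(17,11): clear
  edge (17,11)–(14,9): crosses AB
  edge (14,9)–(14,8): clear
  → BLOCKED
Obstacle 3 [(1,1) (11,5) (1,11)]:
  edge (1,1)–(11,5): clear
  edge (11,5)–(1,11): clear
  edge (1,11)–(1,1): clear
  midpoint (29/2,8) outside
  → clear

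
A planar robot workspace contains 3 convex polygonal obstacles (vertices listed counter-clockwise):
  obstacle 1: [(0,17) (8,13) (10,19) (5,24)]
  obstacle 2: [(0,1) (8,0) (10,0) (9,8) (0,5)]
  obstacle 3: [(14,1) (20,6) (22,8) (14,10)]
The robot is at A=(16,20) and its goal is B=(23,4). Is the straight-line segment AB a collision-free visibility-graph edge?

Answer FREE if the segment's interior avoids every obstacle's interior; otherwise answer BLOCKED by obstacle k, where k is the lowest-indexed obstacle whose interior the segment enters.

BLOCKED by obstacle 3

Obstacle 1 [(0,17) (8,13) (10,19) (5,24)]:
  edge (0,17)–(8,13): clear
  edge (8,13)–(10,19): clear
  edge (10,19)–(5,24): clear
  edge (5,24)–(0,17): clear
  midpoint (39/2,12) outside
  → clear
Obstacle 2 [(0,1) (8,0) (10,0) (9,8) (0,5)]:
  edge (0,1)–(8,0): clear
  edge (8,0)–(10,0): clear
  edge (10,0)–(9,8): clear
  edge (9,8)–(0,5): clear
  edge (0,5)–(0,1): clear
  midpoint (39/2,12) outside
  → clear
Obstacle 3 [(14,1) (20,6) (22,8) (14,10)]:
  edge (14,1)–(20,6): clear
  edge (20,6)–(22,8): crosses AB
  edge (22,8)–(14,10): crosses AB
  edge (14,10)–(14,1): clear
  → BLOCKED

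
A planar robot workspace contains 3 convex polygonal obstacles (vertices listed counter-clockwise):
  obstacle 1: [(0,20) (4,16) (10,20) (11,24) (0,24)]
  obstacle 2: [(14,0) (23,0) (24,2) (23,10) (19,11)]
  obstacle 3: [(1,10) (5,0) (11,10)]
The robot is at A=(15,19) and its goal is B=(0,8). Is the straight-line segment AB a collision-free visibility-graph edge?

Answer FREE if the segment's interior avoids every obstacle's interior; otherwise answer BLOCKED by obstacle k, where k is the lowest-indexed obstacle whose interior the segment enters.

Obstacle 1 [(0,20) (4,16) (10,20) (11,24) (0,24)]:
  edge (0,20)–(4,16): clear
  edge (4,16)–(10,20): clear
  edge (10,20)–(11,24): clear
  edge (11,24)–(0,24): clear
  edge (0,24)–(0,20): clear
  midpoint (15/2,27/2) outside
  → clear
Obstacle 2 [(14,0) (23,0) (24,2) (23,10) (19,11)]:
  edge (14,0)–(23,0): clear
  edge (23,0)–(24,2): clear
  edge (24,2)–(23,10): clear
  edge (23,10)–(19,11): clear
  edge (19,11)–(14,0): clear
  midpoint (15/2,27/2) outside
  → clear
Obstacle 3 [(1,10) (5,0) (11,10)]:
  edge (1,10)–(5,0): crosses AB
  edge (5,0)–(11,10): clear
  edge (11,10)–(1,10): crosses AB
  → BLOCKED

BLOCKED by obstacle 3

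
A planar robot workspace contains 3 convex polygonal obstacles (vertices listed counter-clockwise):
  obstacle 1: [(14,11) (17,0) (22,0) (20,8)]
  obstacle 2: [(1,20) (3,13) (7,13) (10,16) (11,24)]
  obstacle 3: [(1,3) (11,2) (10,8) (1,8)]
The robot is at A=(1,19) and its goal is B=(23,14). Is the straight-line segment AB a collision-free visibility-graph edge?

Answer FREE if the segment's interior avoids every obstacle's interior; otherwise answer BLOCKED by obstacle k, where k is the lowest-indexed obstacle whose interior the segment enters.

Obstacle 1 [(14,11) (17,0) (22,0) (20,8)]:
  edge (14,11)–(17,0): clear
  edge (17,0)–(22,0): clear
  edge (22,0)–(20,8): clear
  edge (20,8)–(14,11): clear
  midpoint (12,33/2) outside
  → clear
Obstacle 2 [(1,20) (3,13) (7,13) (10,16) (11,24)]:
  edge (1,20)–(3,13): crosses AB
  edge (3,13)–(7,13): clear
  edge (7,13)–(10,16): clear
  edge (10,16)–(11,24): crosses AB
  edge (11,24)–(1,20): clear
  → BLOCKED
Obstacle 3 [(1,3) (11,2) (10,8) (1,8)]:
  edge (1,3)–(11,2): clear
  edge (11,2)–(10,8): clear
  edge (10,8)–(1,8): clear
  edge (1,8)–(1,3): clear
  midpoint (12,33/2) outside
  → clear

BLOCKED by obstacle 2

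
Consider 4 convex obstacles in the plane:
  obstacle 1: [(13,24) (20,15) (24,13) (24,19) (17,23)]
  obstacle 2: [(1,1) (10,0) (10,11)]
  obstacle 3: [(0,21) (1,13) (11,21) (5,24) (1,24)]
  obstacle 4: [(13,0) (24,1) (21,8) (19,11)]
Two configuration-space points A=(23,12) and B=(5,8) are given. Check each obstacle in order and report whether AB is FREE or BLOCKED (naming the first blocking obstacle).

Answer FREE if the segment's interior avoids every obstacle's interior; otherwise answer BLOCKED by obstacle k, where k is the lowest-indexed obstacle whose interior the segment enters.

BLOCKED by obstacle 2

Obstacle 1 [(13,24) (20,15) (24,13) (24,19) (17,23)]:
  edge (13,24)–(20,15): clear
  edge (20,15)–(24,13): clear
  edge (24,13)–(24,19): clear
  edge (24,19)–(17,23): clear
  edge (17,23)–(13,24): clear
  midpoint (14,10) outside
  → clear
Obstacle 2 [(1,1) (10,0) (10,11)]:
  edge (1,1)–(10,0): clear
  edge (10,0)–(10,11): crosses AB
  edge (10,11)–(1,1): crosses AB
  → BLOCKED
Obstacle 3 [(0,21) (1,13) (11,21) (5,24) (1,24)]:
  edge (0,21)–(1,13): clear
  edge (1,13)–(11,21): clear
  edge (11,21)–(5,24): clear
  edge (5,24)–(1,24): clear
  edge (1,24)–(0,21): clear
  midpoint (14,10) outside
  → clear
Obstacle 4 [(13,0) (24,1) (21,8) (19,11)]:
  edge (13,0)–(24,1): clear
  edge (24,1)–(21,8): clear
  edge (21,8)–(19,11): clear
  edge (19,11)–(13,0): clear
  midpoint (14,10) outside
  → clear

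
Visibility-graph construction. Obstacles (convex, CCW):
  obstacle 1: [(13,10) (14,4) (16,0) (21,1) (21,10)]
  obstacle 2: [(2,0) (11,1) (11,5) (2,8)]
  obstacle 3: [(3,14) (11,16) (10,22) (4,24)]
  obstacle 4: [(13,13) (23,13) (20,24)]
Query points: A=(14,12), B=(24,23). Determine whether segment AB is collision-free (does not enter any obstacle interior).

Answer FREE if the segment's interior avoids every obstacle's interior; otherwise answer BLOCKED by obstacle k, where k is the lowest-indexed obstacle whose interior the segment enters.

Obstacle 1 [(13,10) (14,4) (16,0) (21,1) (21,10)]:
  edge (13,10)–(14,4): clear
  edge (14,4)–(16,0): clear
  edge (16,0)–(21,1): clear
  edge (21,1)–(21,10): clear
  edge (21,10)–(13,10): clear
  midpoint (19,35/2) outside
  → clear
Obstacle 2 [(2,0) (11,1) (11,5) (2,8)]:
  edge (2,0)–(11,1): clear
  edge (11,1)–(11,5): clear
  edge (11,5)–(2,8): clear
  edge (2,8)–(2,0): clear
  midpoint (19,35/2) outside
  → clear
Obstacle 3 [(3,14) (11,16) (10,22) (4,24)]:
  edge (3,14)–(11,16): clear
  edge (11,16)–(10,22): clear
  edge (10,22)–(4,24): clear
  edge (4,24)–(3,14): clear
  midpoint (19,35/2) outside
  → clear
Obstacle 4 [(13,13) (23,13) (20,24)]:
  edge (13,13)–(23,13): crosses AB
  edge (23,13)–(20,24): crosses AB
  edge (20,24)–(13,13): clear
  → BLOCKED

BLOCKED by obstacle 4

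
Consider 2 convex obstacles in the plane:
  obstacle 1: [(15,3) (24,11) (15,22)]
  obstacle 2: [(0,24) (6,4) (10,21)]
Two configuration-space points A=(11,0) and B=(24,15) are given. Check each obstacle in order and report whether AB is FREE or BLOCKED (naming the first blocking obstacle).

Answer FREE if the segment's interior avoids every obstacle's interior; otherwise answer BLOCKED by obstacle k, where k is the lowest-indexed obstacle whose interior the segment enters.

BLOCKED by obstacle 1

Obstacle 1 [(15,3) (24,11) (15,22)]:
  edge (15,3)–(24,11): clear
  edge (24,11)–(15,22): crosses AB
  edge (15,22)–(15,3): crosses AB
  → BLOCKED
Obstacle 2 [(0,24) (6,4) (10,21)]:
  edge (0,24)–(6,4): clear
  edge (6,4)–(10,21): clear
  edge (10,21)–(0,24): clear
  midpoint (35/2,15/2) outside
  → clear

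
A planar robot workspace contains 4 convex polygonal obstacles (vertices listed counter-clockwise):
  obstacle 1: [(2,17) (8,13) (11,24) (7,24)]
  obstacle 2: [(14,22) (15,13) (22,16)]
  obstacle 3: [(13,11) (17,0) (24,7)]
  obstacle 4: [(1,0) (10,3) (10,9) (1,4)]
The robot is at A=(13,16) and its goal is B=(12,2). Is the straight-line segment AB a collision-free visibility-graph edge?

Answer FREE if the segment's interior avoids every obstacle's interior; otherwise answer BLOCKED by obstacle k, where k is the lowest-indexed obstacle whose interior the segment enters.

FREE

Obstacle 1 [(2,17) (8,13) (11,24) (7,24)]:
  edge (2,17)–(8,13): clear
  edge (8,13)–(11,24): clear
  edge (11,24)–(7,24): clear
  edge (7,24)–(2,17): clear
  midpoint (25/2,9) outside
  → clear
Obstacle 2 [(14,22) (15,13) (22,16)]:
  edge (14,22)–(15,13): clear
  edge (15,13)–(22,16): clear
  edge (22,16)–(14,22): clear
  midpoint (25/2,9) outside
  → clear
Obstacle 3 [(13,11) (17,0) (24,7)]:
  edge (13,11)–(17,0): clear
  edge (17,0)–(24,7): clear
  edge (24,7)–(13,11): clear
  midpoint (25/2,9) outside
  → clear
Obstacle 4 [(1,0) (10,3) (10,9) (1,4)]:
  edge (1,0)–(10,3): clear
  edge (10,3)–(10,9): clear
  edge (10,9)–(1,4): clear
  edge (1,4)–(1,0): clear
  midpoint (25/2,9) outside
  → clear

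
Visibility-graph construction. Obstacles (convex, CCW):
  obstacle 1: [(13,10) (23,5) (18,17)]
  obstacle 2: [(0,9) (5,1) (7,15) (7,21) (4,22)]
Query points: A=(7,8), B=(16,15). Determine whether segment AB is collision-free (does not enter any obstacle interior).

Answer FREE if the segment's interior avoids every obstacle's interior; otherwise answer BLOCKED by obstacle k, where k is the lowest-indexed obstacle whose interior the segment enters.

Obstacle 1 [(13,10) (23,5) (18,17)]:
  edge (13,10)–(23,5): clear
  edge (23,5)–(18,17): clear
  edge (18,17)–(13,10): clear
  midpoint (23/2,23/2) outside
  → clear
Obstacle 2 [(0,9) (5,1) (7,15) (7,21) (4,22)]:
  edge (0,9)–(5,1): clear
  edge (5,1)–(7,15): clear
  edge (7,15)–(7,21): clear
  edge (7,21)–(4,22): clear
  edge (4,22)–(0,9): clear
  midpoint (23/2,23/2) outside
  → clear

FREE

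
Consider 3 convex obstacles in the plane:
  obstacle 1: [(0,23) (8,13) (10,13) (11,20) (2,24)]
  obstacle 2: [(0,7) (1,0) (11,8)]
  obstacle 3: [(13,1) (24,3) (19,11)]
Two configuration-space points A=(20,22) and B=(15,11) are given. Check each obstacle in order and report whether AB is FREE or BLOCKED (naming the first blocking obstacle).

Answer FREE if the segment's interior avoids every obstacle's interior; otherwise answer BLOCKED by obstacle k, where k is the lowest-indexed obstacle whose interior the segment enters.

Obstacle 1 [(0,23) (8,13) (10,13) (11,20) (2,24)]:
  edge (0,23)–(8,13): clear
  edge (8,13)–(10,13): clear
  edge (10,13)–(11,20): clear
  edge (11,20)–(2,24): clear
  edge (2,24)–(0,23): clear
  midpoint (35/2,33/2) outside
  → clear
Obstacle 2 [(0,7) (1,0) (11,8)]:
  edge (0,7)–(1,0): clear
  edge (1,0)–(11,8): clear
  edge (11,8)–(0,7): clear
  midpoint (35/2,33/2) outside
  → clear
Obstacle 3 [(13,1) (24,3) (19,11)]:
  edge (13,1)–(24,3): clear
  edge (24,3)–(19,11): clear
  edge (19,11)–(13,1): clear
  midpoint (35/2,33/2) outside
  → clear

FREE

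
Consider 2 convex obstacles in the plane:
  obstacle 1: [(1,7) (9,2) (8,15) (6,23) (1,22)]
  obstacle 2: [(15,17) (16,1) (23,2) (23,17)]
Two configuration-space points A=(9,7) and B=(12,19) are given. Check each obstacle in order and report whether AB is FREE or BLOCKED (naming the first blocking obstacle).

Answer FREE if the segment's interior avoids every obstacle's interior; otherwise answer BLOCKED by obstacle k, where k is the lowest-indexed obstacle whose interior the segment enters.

FREE

Obstacle 1 [(1,7) (9,2) (8,15) (6,23) (1,22)]:
  edge (1,7)–(9,2): clear
  edge (9,2)–(8,15): clear
  edge (8,15)–(6,23): clear
  edge (6,23)–(1,22): clear
  edge (1,22)–(1,7): clear
  midpoint (21/2,13) outside
  → clear
Obstacle 2 [(15,17) (16,1) (23,2) (23,17)]:
  edge (15,17)–(16,1): clear
  edge (16,1)–(23,2): clear
  edge (23,2)–(23,17): clear
  edge (23,17)–(15,17): clear
  midpoint (21/2,13) outside
  → clear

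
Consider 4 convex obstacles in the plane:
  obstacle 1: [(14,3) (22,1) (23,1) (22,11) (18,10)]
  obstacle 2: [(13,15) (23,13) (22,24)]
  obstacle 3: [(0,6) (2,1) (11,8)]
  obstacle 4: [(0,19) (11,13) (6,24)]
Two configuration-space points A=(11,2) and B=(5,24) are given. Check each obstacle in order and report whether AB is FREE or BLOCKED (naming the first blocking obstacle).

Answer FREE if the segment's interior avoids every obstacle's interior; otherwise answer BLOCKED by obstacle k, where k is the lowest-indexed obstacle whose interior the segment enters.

Obstacle 1 [(14,3) (22,1) (23,1) (22,11) (18,10)]:
  edge (14,3)–(22,1): clear
  edge (22,1)–(23,1): clear
  edge (23,1)–(22,11): clear
  edge (22,11)–(18,10): clear
  edge (18,10)–(14,3): clear
  midpoint (8,13) outside
  → clear
Obstacle 2 [(13,15) (23,13) (22,24)]:
  edge (13,15)–(23,13): clear
  edge (23,13)–(22,24): clear
  edge (22,24)–(13,15): clear
  midpoint (8,13) outside
  → clear
Obstacle 3 [(0,6) (2,1) (11,8)]:
  edge (0,6)–(2,1): clear
  edge (2,1)–(11,8): crosses AB
  edge (11,8)–(0,6): crosses AB
  → BLOCKED
Obstacle 4 [(0,19) (11,13) (6,24)]:
  edge (0,19)–(11,13): crosses AB
  edge (11,13)–(6,24): clear
  edge (6,24)–(0,19): crosses AB
  → BLOCKED

BLOCKED by obstacle 3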